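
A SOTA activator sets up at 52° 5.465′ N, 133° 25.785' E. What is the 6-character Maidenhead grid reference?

Add 180° to longitude and 90° to latitude: 313.4298, 142.0911.
Field: 313.4298/20 → 15 → P, 142.0911/10 → 14 → O; chars PO.
Square: 13.4298/2 → 6, 2.0911/1 → 2; chars 62.
Subsquare: 1.4298/0.0833333 → 17 → r, 0.0911/0.0416667 → 2 → c; chars rc.

PO62rc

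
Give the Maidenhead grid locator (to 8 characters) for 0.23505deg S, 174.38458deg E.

RI79es63

Shift to the Maidenhead origin (180°W, 90°S): lon 354.38458, lat 89.76495.
Field: 354.38458/20 → 17 → R, 89.76495/10 → 8 → I; chars RI.
Square: 14.38458/2 → 7, 9.76495/1 → 9; chars 79.
Subsquare: 0.38458/0.0833333 → 4 → e, 0.76495/0.0416667 → 18 → s; chars es.
Extended square: 0.05125/0.00833333 → 6, 0.01495/0.00416667 → 3; chars 63.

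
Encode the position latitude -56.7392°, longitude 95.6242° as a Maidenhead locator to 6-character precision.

Offset from 180°W / 90°S: lon 275.6242°, lat 33.2608°.
Field (20°×10°, letters A–R): 275.6242/20 → 13 → N, 33.2608/10 → 3 → D; chars ND.
Square (2°×1°, digits 0–9): 15.6242/2 → 7, 3.2608/1 → 3; chars 73.
Subsquare (5′×2.5′, letters a–x): 1.6242/0.0833333 → 19 → t, 0.2608/0.0416667 → 6 → g; chars tg.

ND73tg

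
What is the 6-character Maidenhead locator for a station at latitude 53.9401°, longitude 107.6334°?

OO33tw

Shift to the Maidenhead origin (180°W, 90°S): lon 287.6334, lat 143.9401.
Field: lon ⌊287.6334/20⌋ = 14 → O; lat ⌊143.9401/10⌋ = 14 → O.
Square: lon ⌊7.6334/2⌋ = 3; lat ⌊3.9401/1⌋ = 3.
Subsquare: lon ⌊1.6334/0.0833333⌋ = 19 → t; lat ⌊0.9401/0.0416667⌋ = 22 → w.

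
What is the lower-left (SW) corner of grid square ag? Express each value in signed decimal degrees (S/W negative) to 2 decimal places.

Field A=0, G=6: +0·20° lon, +6·10° lat → SW at lon -180°, lat -30°.
latitude -30.00, longitude -180.00.

-30.00, -180.00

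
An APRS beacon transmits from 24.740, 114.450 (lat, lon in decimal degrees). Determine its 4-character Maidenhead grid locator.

OL74

Offset from 180°W / 90°S: lon 294.45°, lat 114.74°.
Field: 294.45/20 → 14 → O, 114.74/10 → 11 → L; chars OL.
Square: 14.45/2 → 7, 4.74/1 → 4; chars 74.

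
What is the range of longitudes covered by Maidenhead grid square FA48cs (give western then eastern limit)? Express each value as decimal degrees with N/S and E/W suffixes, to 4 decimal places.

71.8333° W, 71.7500° W

Field F=5, A=0: +5·20° lon, +0·10° lat → SW at lon -80°, lat -90°.
Square 4, 8: +4·2° lon, +8·1° lat → SW at lon -72°, lat -82°.
Subsquare c=2, s=18: +2·0.0833333° lon, +18·0.0416667° lat → SW at lon -71.8333°, lat -81.25°.
Cell spans 0.0833333° lon × 0.0416667° lat.
west 71.8333° W, east 71.7500° W.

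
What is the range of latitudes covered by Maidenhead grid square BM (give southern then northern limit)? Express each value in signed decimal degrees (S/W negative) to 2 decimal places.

30.00, 40.00

Field B=1, M=12: +1·20° lon, +12·10° lat → SW at lon -160°, lat 30°.
Cell spans 20° lon × 10° lat.
south 30.00, north 40.00.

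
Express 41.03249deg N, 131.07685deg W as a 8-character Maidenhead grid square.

CN41la07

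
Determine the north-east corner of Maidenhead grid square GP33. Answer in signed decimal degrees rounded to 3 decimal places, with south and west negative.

64.000, -52.000

Field G=6, P=15: +6·20° lon, +15·10° lat → SW at lon -60°, lat 60°.
Square 3, 3: +3·2° lon, +3·1° lat → SW at lon -54°, lat 63°.
Cell spans 2° lon × 1° lat. NE corner is SW corner plus one full cell.
latitude 64.000, longitude -52.000.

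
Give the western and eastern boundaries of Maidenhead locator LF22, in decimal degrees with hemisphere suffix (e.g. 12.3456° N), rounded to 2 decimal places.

Field L=11, F=5: +11·20° lon, +5·10° lat → SW at lon 40°, lat -40°.
Square 2, 2: +2·2° lon, +2·1° lat → SW at lon 44°, lat -38°.
Cell spans 2° lon × 1° lat.
west 44.00° E, east 46.00° E.

44.00° E, 46.00° E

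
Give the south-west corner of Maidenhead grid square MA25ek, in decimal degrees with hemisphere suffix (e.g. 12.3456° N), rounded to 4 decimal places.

84.5833° S, 64.3333° E

Field M=12, A=0: +12·20° lon, +0·10° lat → SW at lon 60°, lat -90°.
Square 2, 5: +2·2° lon, +5·1° lat → SW at lon 64°, lat -85°.
Subsquare e=4, k=10: +4·0.0833333° lon, +10·0.0416667° lat → SW at lon 64.3333°, lat -84.5833°.
latitude 84.5833° S, longitude 64.3333° E.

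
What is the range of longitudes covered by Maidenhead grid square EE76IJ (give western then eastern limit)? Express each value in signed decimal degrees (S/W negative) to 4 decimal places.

-85.3333, -85.2500

Field E=4, E=4: +4·20° lon, +4·10° lat → SW at lon -100°, lat -50°.
Square 7, 6: +7·2° lon, +6·1° lat → SW at lon -86°, lat -44°.
Subsquare i=8, j=9: +8·0.0833333° lon, +9·0.0416667° lat → SW at lon -85.3333°, lat -43.625°.
Cell spans 0.0833333° lon × 0.0416667° lat.
west -85.3333, east -85.2500.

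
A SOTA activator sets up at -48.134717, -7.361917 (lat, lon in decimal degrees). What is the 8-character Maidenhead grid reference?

Shift to the Maidenhead origin (180°W, 90°S): lon 172.63808, lat 41.86528.
Field: 172.63808/20 → 8 → I, 41.86528/10 → 4 → E; chars IE.
Square: 12.63808/2 → 6, 1.86528/1 → 1; chars 61.
Subsquare: 0.63808/0.0833333 → 7 → h, 0.86528/0.0416667 → 20 → u; chars hu.
Extended square: 0.05475/0.00833333 → 6, 0.03195/0.00416667 → 7; chars 67.

IE61hu67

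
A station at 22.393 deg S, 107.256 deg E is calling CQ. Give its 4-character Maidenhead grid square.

Offset from 180°W / 90°S: lon 287.26°, lat 67.61°.
Field: 287.26/20 → 14 → O, 67.61/10 → 6 → G; chars OG.
Square: 7.26/2 → 3, 7.61/1 → 7; chars 37.

OG37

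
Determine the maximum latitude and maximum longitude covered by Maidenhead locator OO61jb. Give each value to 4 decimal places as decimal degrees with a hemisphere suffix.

Field O=14, O=14: +14·20° lon, +14·10° lat → SW at lon 100°, lat 50°.
Square 6, 1: +6·2° lon, +1·1° lat → SW at lon 112°, lat 51°.
Subsquare j=9, b=1: +9·0.0833333° lon, +1·0.0416667° lat → SW at lon 112.75°, lat 51.0417°.
Cell spans 0.0833333° lon × 0.0416667° lat. NE corner is SW corner plus one full cell.
latitude 51.0833° N, longitude 112.8333° E.

51.0833° N, 112.8333° E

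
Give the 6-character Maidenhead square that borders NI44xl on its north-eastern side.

Longitude subsquare x = 23; +1 → 24, wraps to 0 = a, carry into square.
Longitude square 4; +1 → 5.
Latitude subsquare l = 11; +1 → 12 = m.

NI54am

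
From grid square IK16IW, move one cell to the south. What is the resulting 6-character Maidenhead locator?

IK16iv

Latitude subsquare w = 22; −1 → 21 = v.
The longitude characters are unchanged.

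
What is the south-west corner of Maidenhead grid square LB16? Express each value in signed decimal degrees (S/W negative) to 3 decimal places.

Field L=11, B=1: +11·20° lon, +1·10° lat → SW at lon 40°, lat -80°.
Square 1, 6: +1·2° lon, +6·1° lat → SW at lon 42°, lat -74°.
latitude -74.000, longitude 42.000.

-74.000, 42.000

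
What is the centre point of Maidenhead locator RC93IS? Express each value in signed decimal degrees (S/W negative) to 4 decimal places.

-66.2292, 178.7083

Field R=17, C=2: +17·20° lon, +2·10° lat → SW at lon 160°, lat -70°.
Square 9, 3: +9·2° lon, +3·1° lat → SW at lon 178°, lat -67°.
Subsquare i=8, s=18: +8·0.0833333° lon, +18·0.0416667° lat → SW at lon 178.667°, lat -66.25°.
Cell spans 0.0833333° lon × 0.0416667° lat. Centre is SW corner plus half of each.
latitude -66.2292, longitude 178.7083.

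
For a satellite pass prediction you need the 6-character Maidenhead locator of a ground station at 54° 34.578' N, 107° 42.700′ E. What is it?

OO34un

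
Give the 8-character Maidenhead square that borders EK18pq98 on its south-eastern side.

EK18qq07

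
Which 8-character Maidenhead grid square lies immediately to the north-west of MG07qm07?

MG07pm98

Longitude extended square 0; −1 → -1, wraps to 9, carry into subsquare.
Longitude subsquare q = 16; −1 → 15 = p.
Latitude extended square 7; +1 → 8.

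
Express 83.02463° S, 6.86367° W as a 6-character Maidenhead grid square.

IA66nx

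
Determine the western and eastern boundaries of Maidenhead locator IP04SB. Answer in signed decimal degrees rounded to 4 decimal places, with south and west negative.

Field I=8, P=15: +8·20° lon, +15·10° lat → SW at lon -20°, lat 60°.
Square 0, 4: +0·2° lon, +4·1° lat → SW at lon -20°, lat 64°.
Subsquare s=18, b=1: +18·0.0833333° lon, +1·0.0416667° lat → SW at lon -18.5°, lat 64.0417°.
Cell spans 0.0833333° lon × 0.0416667° lat.
west -18.5000, east -18.4167.

-18.5000, -18.4167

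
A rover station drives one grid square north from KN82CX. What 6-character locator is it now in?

KN83ca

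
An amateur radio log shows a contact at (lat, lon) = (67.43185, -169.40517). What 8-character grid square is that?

AP57hk13

Add 180° to longitude and 90° to latitude: 10.59483, 157.43185.
Field: 10.59483/20 → 0 → A, 157.43185/10 → 15 → P; chars AP.
Square: 10.59483/2 → 5, 7.43185/1 → 7; chars 57.
Subsquare: 0.59483/0.0833333 → 7 → h, 0.43185/0.0416667 → 10 → k; chars hk.
Extended square: 0.01150/0.00833333 → 1, 0.01518/0.00416667 → 3; chars 13.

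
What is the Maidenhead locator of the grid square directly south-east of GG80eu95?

Longitude extended square 9; +1 → 10, wraps to 0, carry into subsquare.
Longitude subsquare e = 4; +1 → 5 = f.
Latitude extended square 5; −1 → 4.

GG80fu04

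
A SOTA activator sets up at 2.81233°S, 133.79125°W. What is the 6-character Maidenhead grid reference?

Add 180° to longitude and 90° to latitude: 46.2088, 87.1877.
Field (20°×10°, letters A–R): 46.2088/20 → 2 → C, 87.1877/10 → 8 → I; chars CI.
Square (2°×1°, digits 0–9): 6.2088/2 → 3, 7.1877/1 → 7; chars 37.
Subsquare (5′×2.5′, letters a–x): 0.2088/0.0833333 → 2 → c, 0.1877/0.0416667 → 4 → e; chars ce.

CI37ce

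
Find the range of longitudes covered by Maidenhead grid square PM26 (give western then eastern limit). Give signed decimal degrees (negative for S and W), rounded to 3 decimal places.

Field P=15, M=12: +15·20° lon, +12·10° lat → SW at lon 120°, lat 30°.
Square 2, 6: +2·2° lon, +6·1° lat → SW at lon 124°, lat 36°.
Cell spans 2° lon × 1° lat.
west 124.000, east 126.000.

124.000, 126.000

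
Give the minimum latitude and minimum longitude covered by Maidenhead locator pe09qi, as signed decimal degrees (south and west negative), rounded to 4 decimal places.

Field P=15, E=4: +15·20° lon, +4·10° lat → SW at lon 120°, lat -50°.
Square 0, 9: +0·2° lon, +9·1° lat → SW at lon 120°, lat -41°.
Subsquare q=16, i=8: +16·0.0833333° lon, +8·0.0416667° lat → SW at lon 121.333°, lat -40.6667°.
latitude -40.6667, longitude 121.3333.

-40.6667, 121.3333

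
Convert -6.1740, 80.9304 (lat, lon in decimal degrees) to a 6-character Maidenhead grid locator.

NI03lt

Offset from 180°W / 90°S: lon 260.9304°, lat 83.8260°.
Field: lon ⌊260.9304/20⌋ = 13 → N; lat ⌊83.8260/10⌋ = 8 → I.
Square: lon ⌊0.9304/2⌋ = 0; lat ⌊3.8260/1⌋ = 3.
Subsquare: lon ⌊0.9304/0.0833333⌋ = 11 → l; lat ⌊0.8260/0.0416667⌋ = 19 → t.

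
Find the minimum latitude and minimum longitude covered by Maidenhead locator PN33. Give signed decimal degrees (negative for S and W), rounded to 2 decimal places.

43.00, 126.00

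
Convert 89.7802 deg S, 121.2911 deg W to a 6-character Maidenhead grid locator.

Add 180° to longitude and 90° to latitude: 58.7089, 0.2198.
Field: lon ⌊58.7089/20⌋ = 2 → C; lat ⌊0.2198/10⌋ = 0 → A.
Square: lon ⌊18.7089/2⌋ = 9; lat ⌊0.2198/1⌋ = 0.
Subsquare: lon ⌊0.7089/0.0833333⌋ = 8 → i; lat ⌊0.2198/0.0416667⌋ = 5 → f.

CA90if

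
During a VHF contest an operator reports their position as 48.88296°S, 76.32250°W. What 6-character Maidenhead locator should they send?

FE11uc

Offset from 180°W / 90°S: lon 103.6775°, lat 41.1170°.
Field (20°×10°, letters A–R): lon ⌊103.6775/20⌋ = 5 → F; lat ⌊41.1170/10⌋ = 4 → E.
Square (2°×1°, digits 0–9): lon ⌊3.6775/2⌋ = 1; lat ⌊1.1170/1⌋ = 1.
Subsquare (5′×2.5′, letters a–x): lon ⌊1.6775/0.0833333⌋ = 20 → u; lat ⌊0.1170/0.0416667⌋ = 2 → c.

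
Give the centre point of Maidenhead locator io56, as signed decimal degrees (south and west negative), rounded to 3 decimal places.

56.500, -9.000

Field I=8, O=14: +8·20° lon, +14·10° lat → SW at lon -20°, lat 50°.
Square 5, 6: +5·2° lon, +6·1° lat → SW at lon -10°, lat 56°.
Cell spans 2° lon × 1° lat. Centre is SW corner plus half of each.
latitude 56.500, longitude -9.000.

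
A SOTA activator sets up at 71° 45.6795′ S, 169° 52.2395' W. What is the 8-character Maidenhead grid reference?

AB58bf57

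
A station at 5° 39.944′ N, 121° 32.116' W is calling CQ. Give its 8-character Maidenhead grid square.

CJ95fp59

Offset from 180°W / 90°S: lon 58.46473°, lat 95.66573°.
Field (20°×10°, letters A–R): lon ⌊58.46473/20⌋ = 2 → C; lat ⌊95.66573/10⌋ = 9 → J.
Square (2°×1°, digits 0–9): lon ⌊18.46473/2⌋ = 9; lat ⌊5.66573/1⌋ = 5.
Subsquare (5′×2.5′, letters a–x): lon ⌊0.46473/0.0833333⌋ = 5 → f; lat ⌊0.66573/0.0416667⌋ = 15 → p.
Extended square (30″×15″, digits 0–9): lon ⌊0.04807/0.00833333⌋ = 5; lat ⌊0.04073/0.00416667⌋ = 9.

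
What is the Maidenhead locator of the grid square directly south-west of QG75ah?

QG65xg

Longitude subsquare a = 0; −1 → -1, wraps to 23 = x, carry into square.
Longitude square 7; −1 → 6.
Latitude subsquare h = 7; −1 → 6 = g.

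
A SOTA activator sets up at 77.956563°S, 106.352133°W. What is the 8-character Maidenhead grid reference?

Offset from 180°W / 90°S: lon 73.64787°, lat 12.04344°.
Field: 73.64787/20 → 3 → D, 12.04344/10 → 1 → B; chars DB.
Square: 13.64787/2 → 6, 2.04344/1 → 2; chars 62.
Subsquare: 1.64787/0.0833333 → 19 → t, 0.04344/0.0416667 → 1 → b; chars tb.
Extended square: 0.06453/0.00833333 → 7, 0.00177/0.00416667 → 0; chars 70.

DB62tb70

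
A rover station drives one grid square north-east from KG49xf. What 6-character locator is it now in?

KG59ag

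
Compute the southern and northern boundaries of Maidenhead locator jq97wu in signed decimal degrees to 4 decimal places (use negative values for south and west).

77.8333, 77.8750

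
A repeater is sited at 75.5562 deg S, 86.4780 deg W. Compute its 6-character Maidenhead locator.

Add 180° to longitude and 90° to latitude: 93.5220, 14.4438.
Field (20°×10°, letters A–R): lon ⌊93.5220/20⌋ = 4 → E; lat ⌊14.4438/10⌋ = 1 → B.
Square (2°×1°, digits 0–9): lon ⌊13.5220/2⌋ = 6; lat ⌊4.4438/1⌋ = 4.
Subsquare (5′×2.5′, letters a–x): lon ⌊1.5220/0.0833333⌋ = 18 → s; lat ⌊0.4438/0.0416667⌋ = 10 → k.

EB64sk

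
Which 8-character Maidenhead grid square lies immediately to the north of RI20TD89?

RI20te80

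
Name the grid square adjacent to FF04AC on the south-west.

Longitude subsquare a = 0; −1 → -1, wraps to 23 = x, carry into square.
Longitude square 0; −1 → -1, wraps to 9, carry into field.
Longitude field F = 5; −1 → 4 = E.
Latitude subsquare c = 2; −1 → 1 = b.

EF94xb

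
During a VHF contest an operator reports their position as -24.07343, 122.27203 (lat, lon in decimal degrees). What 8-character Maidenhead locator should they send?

PG15dw22

Offset from 180°W / 90°S: lon 302.27203°, lat 65.92657°.
Field: 302.27203/20 → 15 → P, 65.92657/10 → 6 → G; chars PG.
Square: 2.27203/2 → 1, 5.92657/1 → 5; chars 15.
Subsquare: 0.27203/0.0833333 → 3 → d, 0.92657/0.0416667 → 22 → w; chars dw.
Extended square: 0.02203/0.00833333 → 2, 0.00990/0.00416667 → 2; chars 22.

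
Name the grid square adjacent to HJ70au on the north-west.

Longitude subsquare a = 0; −1 → -1, wraps to 23 = x, carry into square.
Longitude square 7; −1 → 6.
Latitude subsquare u = 20; +1 → 21 = v.

HJ60xv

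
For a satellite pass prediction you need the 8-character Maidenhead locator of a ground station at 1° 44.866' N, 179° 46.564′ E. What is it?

Add 180° to longitude and 90° to latitude: 359.77607, 91.74777.
Field: 359.77607/20 → 17 → R, 91.74777/10 → 9 → J; chars RJ.
Square: 19.77607/2 → 9, 1.74777/1 → 1; chars 91.
Subsquare: 1.77607/0.0833333 → 21 → v, 0.74777/0.0416667 → 17 → r; chars vr.
Extended square: 0.02607/0.00833333 → 3, 0.03943/0.00416667 → 9; chars 39.

RJ91vr39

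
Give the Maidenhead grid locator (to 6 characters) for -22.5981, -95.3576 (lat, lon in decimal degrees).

EG27hj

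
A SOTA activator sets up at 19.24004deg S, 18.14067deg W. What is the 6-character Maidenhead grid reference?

IH00ws

Add 180° to longitude and 90° to latitude: 161.8593, 70.7600.
Field: 161.8593/20 → 8 → I, 70.7600/10 → 7 → H; chars IH.
Square: 1.8593/2 → 0, 0.7600/1 → 0; chars 00.
Subsquare: 1.8593/0.0833333 → 22 → w, 0.7600/0.0416667 → 18 → s; chars ws.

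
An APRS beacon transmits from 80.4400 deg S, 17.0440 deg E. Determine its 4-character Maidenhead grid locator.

JA89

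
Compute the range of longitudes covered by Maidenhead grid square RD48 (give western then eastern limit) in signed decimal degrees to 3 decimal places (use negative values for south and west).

Field R=17, D=3: +17·20° lon, +3·10° lat → SW at lon 160°, lat -60°.
Square 4, 8: +4·2° lon, +8·1° lat → SW at lon 168°, lat -52°.
Cell spans 2° lon × 1° lat.
west 168.000, east 170.000.

168.000, 170.000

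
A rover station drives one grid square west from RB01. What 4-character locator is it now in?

QB91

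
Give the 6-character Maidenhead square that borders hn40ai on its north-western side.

HN30xj

Longitude subsquare a = 0; −1 → -1, wraps to 23 = x, carry into square.
Longitude square 4; −1 → 3.
Latitude subsquare i = 8; +1 → 9 = j.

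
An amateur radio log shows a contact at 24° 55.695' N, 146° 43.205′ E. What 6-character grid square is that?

Shift to the Maidenhead origin (180°W, 90°S): lon 326.7201, lat 114.9282.
Field (20°×10°, letters A–R): lon ⌊326.7201/20⌋ = 16 → Q; lat ⌊114.9282/10⌋ = 11 → L.
Square (2°×1°, digits 0–9): lon ⌊6.7201/2⌋ = 3; lat ⌊4.9282/1⌋ = 4.
Subsquare (5′×2.5′, letters a–x): lon ⌊0.7201/0.0833333⌋ = 8 → i; lat ⌊0.9282/0.0416667⌋ = 22 → w.

QL34iw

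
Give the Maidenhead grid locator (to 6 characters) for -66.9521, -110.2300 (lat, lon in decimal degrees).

DC43vb

Add 180° to longitude and 90° to latitude: 69.7700, 23.0479.
Field (20°×10°, letters A–R): 69.7700/20 → 3 → D, 23.0479/10 → 2 → C; chars DC.
Square (2°×1°, digits 0–9): 9.7700/2 → 4, 3.0479/1 → 3; chars 43.
Subsquare (5′×2.5′, letters a–x): 1.7700/0.0833333 → 21 → v, 0.0479/0.0416667 → 1 → b; chars vb.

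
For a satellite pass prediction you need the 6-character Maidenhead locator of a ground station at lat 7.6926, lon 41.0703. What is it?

LJ07mq

Add 180° to longitude and 90° to latitude: 221.0703, 97.6926.
Field: lon ⌊221.0703/20⌋ = 11 → L; lat ⌊97.6926/10⌋ = 9 → J.
Square: lon ⌊1.0703/2⌋ = 0; lat ⌊7.6926/1⌋ = 7.
Subsquare: lon ⌊1.0703/0.0833333⌋ = 12 → m; lat ⌊0.6926/0.0416667⌋ = 16 → q.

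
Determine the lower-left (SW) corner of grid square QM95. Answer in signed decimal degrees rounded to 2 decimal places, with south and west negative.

35.00, 158.00

Field Q=16, M=12: +16·20° lon, +12·10° lat → SW at lon 140°, lat 30°.
Square 9, 5: +9·2° lon, +5·1° lat → SW at lon 158°, lat 35°.
latitude 35.00, longitude 158.00.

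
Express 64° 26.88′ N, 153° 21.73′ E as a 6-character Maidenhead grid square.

Add 180° to longitude and 90° to latitude: 333.3622, 154.4480.
Field: lon ⌊333.3622/20⌋ = 16 → Q; lat ⌊154.4480/10⌋ = 15 → P.
Square: lon ⌊13.3622/2⌋ = 6; lat ⌊4.4480/1⌋ = 4.
Subsquare: lon ⌊1.3622/0.0833333⌋ = 16 → q; lat ⌊0.4480/0.0416667⌋ = 10 → k.

QP64qk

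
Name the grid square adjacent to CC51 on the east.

CC61

Longitude square 5; +1 → 6.
The latitude characters are unchanged.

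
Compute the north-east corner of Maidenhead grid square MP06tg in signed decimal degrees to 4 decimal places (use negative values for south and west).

66.2917, 61.6667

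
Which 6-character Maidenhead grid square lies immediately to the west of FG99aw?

FG89xw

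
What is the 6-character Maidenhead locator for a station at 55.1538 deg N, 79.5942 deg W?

FO05ed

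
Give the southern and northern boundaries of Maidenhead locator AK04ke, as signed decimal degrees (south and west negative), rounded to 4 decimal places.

14.1667, 14.2083

Field A=0, K=10: +0·20° lon, +10·10° lat → SW at lon -180°, lat 10°.
Square 0, 4: +0·2° lon, +4·1° lat → SW at lon -180°, lat 14°.
Subsquare k=10, e=4: +10·0.0833333° lon, +4·0.0416667° lat → SW at lon -179.167°, lat 14.1667°.
Cell spans 0.0833333° lon × 0.0416667° lat.
south 14.1667, north 14.2083.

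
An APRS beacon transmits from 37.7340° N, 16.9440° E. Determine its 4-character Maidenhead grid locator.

Add 180° to longitude and 90° to latitude: 196.94, 127.73.
Field: 196.94/20 → 9 → J, 127.73/10 → 12 → M; chars JM.
Square: 16.94/2 → 8, 7.73/1 → 7; chars 87.

JM87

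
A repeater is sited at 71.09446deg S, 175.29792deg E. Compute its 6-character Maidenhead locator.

RB78pv

Add 180° to longitude and 90° to latitude: 355.2979, 18.9055.
Field (20°×10°, letters A–R): lon ⌊355.2979/20⌋ = 17 → R; lat ⌊18.9055/10⌋ = 1 → B.
Square (2°×1°, digits 0–9): lon ⌊15.2979/2⌋ = 7; lat ⌊8.9055/1⌋ = 8.
Subsquare (5′×2.5′, letters a–x): lon ⌊1.2979/0.0833333⌋ = 15 → p; lat ⌊0.9055/0.0416667⌋ = 21 → v.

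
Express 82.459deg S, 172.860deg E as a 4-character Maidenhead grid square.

RA67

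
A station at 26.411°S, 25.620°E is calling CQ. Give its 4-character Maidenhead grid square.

KG23

Shift to the Maidenhead origin (180°W, 90°S): lon 205.62, lat 63.59.
Field (20°×10°, letters A–R): 205.62/20 → 10 → K, 63.59/10 → 6 → G; chars KG.
Square (2°×1°, digits 0–9): 5.62/2 → 2, 3.59/1 → 3; chars 23.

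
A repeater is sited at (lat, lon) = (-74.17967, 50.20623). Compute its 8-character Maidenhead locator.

Offset from 180°W / 90°S: lon 230.20623°, lat 15.82033°.
Field: lon ⌊230.20623/20⌋ = 11 → L; lat ⌊15.82033/10⌋ = 1 → B.
Square: lon ⌊10.20623/2⌋ = 5; lat ⌊5.82033/1⌋ = 5.
Subsquare: lon ⌊0.20623/0.0833333⌋ = 2 → c; lat ⌊0.82033/0.0416667⌋ = 19 → t.
Extended square: lon ⌊0.03956/0.00833333⌋ = 4; lat ⌊0.02866/0.00416667⌋ = 6.

LB55ct46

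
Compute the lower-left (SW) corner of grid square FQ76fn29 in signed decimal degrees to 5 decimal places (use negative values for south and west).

Field F=5, Q=16: +5·20° lon, +16·10° lat → SW at lon -80°, lat 70°.
Square 7, 6: +7·2° lon, +6·1° lat → SW at lon -66°, lat 76°.
Subsquare f=5, n=13: +5·0.0833333° lon, +13·0.0416667° lat → SW at lon -65.5833°, lat 76.5417°.
Extended square 2, 9: +2·0.00833333° lon, +9·0.00416667° lat → SW at lon -65.5667°, lat 76.5792°.
latitude 76.57917, longitude -65.56667.

76.57917, -65.56667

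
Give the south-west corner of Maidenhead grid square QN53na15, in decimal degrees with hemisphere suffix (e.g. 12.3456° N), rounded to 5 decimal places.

Field Q=16, N=13: +16·20° lon, +13·10° lat → SW at lon 140°, lat 40°.
Square 5, 3: +5·2° lon, +3·1° lat → SW at lon 150°, lat 43°.
Subsquare n=13, a=0: +13·0.0833333° lon, +0·0.0416667° lat → SW at lon 151.083°, lat 43°.
Extended square 1, 5: +1·0.00833333° lon, +5·0.00416667° lat → SW at lon 151.092°, lat 43.0208°.
latitude 43.02083° N, longitude 151.09167° E.

43.02083° N, 151.09167° E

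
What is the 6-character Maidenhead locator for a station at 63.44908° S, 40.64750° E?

LC06hn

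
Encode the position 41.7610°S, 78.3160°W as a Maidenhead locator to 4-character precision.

FE08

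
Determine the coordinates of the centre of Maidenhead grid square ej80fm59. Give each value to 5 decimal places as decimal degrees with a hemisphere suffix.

0.53958° N, 83.53750° W

Field E=4, J=9: +4·20° lon, +9·10° lat → SW at lon -100°, lat 0°.
Square 8, 0: +8·2° lon, +0·1° lat → SW at lon -84°, lat 0°.
Subsquare f=5, m=12: +5·0.0833333° lon, +12·0.0416667° lat → SW at lon -83.5833°, lat 0.5°.
Extended square 5, 9: +5·0.00833333° lon, +9·0.00416667° lat → SW at lon -83.5417°, lat 0.5375°.
Cell spans 0.00833333° lon × 0.00416667° lat. Centre is SW corner plus half of each.
latitude 0.53958° N, longitude 83.53750° W.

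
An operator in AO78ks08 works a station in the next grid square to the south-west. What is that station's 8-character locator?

AO78js97

Longitude extended square 0; −1 → -1, wraps to 9, carry into subsquare.
Longitude subsquare k = 10; −1 → 9 = j.
Latitude extended square 8; −1 → 7.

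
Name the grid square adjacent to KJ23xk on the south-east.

KJ33aj

Longitude subsquare x = 23; +1 → 24, wraps to 0 = a, carry into square.
Longitude square 2; +1 → 3.
Latitude subsquare k = 10; −1 → 9 = j.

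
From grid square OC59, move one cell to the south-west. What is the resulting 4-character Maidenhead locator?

OC48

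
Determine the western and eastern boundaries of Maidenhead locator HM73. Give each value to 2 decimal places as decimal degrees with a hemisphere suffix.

26.00° W, 24.00° W

Field H=7, M=12: +7·20° lon, +12·10° lat → SW at lon -40°, lat 30°.
Square 7, 3: +7·2° lon, +3·1° lat → SW at lon -26°, lat 33°.
Cell spans 2° lon × 1° lat.
west 26.00° W, east 24.00° W.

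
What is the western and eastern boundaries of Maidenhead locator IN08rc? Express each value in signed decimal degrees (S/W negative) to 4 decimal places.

Field I=8, N=13: +8·20° lon, +13·10° lat → SW at lon -20°, lat 40°.
Square 0, 8: +0·2° lon, +8·1° lat → SW at lon -20°, lat 48°.
Subsquare r=17, c=2: +17·0.0833333° lon, +2·0.0416667° lat → SW at lon -18.5833°, lat 48.0833°.
Cell spans 0.0833333° lon × 0.0416667° lat.
west -18.5833, east -18.5000.

-18.5833, -18.5000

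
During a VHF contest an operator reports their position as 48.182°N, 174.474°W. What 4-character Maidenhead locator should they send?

Offset from 180°W / 90°S: lon 5.53°, lat 138.18°.
Field (20°×10°, letters A–R): 5.53/20 → 0 → A, 138.18/10 → 13 → N; chars AN.
Square (2°×1°, digits 0–9): 5.53/2 → 2, 8.18/1 → 8; chars 28.

AN28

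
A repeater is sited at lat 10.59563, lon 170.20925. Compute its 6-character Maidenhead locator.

RK50co

Shift to the Maidenhead origin (180°W, 90°S): lon 350.2092, lat 100.5956.
Field: lon ⌊350.2092/20⌋ = 17 → R; lat ⌊100.5956/10⌋ = 10 → K.
Square: lon ⌊10.2092/2⌋ = 5; lat ⌊0.5956/1⌋ = 0.
Subsquare: lon ⌊0.2092/0.0833333⌋ = 2 → c; lat ⌊0.5956/0.0416667⌋ = 14 → o.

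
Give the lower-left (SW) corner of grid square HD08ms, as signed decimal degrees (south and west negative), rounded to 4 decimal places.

-51.2500, -39.0000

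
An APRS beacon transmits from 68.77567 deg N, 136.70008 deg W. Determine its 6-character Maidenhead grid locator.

CP18ps

Shift to the Maidenhead origin (180°W, 90°S): lon 43.2999, lat 158.7757.
Field (20°×10°, letters A–R): lon ⌊43.2999/20⌋ = 2 → C; lat ⌊158.7757/10⌋ = 15 → P.
Square (2°×1°, digits 0–9): lon ⌊3.2999/2⌋ = 1; lat ⌊8.7757/1⌋ = 8.
Subsquare (5′×2.5′, letters a–x): lon ⌊1.2999/0.0833333⌋ = 15 → p; lat ⌊0.7757/0.0416667⌋ = 18 → s.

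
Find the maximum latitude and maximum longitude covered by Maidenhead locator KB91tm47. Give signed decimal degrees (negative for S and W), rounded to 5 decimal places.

Field K=10, B=1: +10·20° lon, +1·10° lat → SW at lon 20°, lat -80°.
Square 9, 1: +9·2° lon, +1·1° lat → SW at lon 38°, lat -79°.
Subsquare t=19, m=12: +19·0.0833333° lon, +12·0.0416667° lat → SW at lon 39.5833°, lat -78.5°.
Extended square 4, 7: +4·0.00833333° lon, +7·0.00416667° lat → SW at lon 39.6167°, lat -78.4708°.
Cell spans 0.00833333° lon × 0.00416667° lat. NE corner is SW corner plus one full cell.
latitude -78.46667, longitude 39.62500.

-78.46667, 39.62500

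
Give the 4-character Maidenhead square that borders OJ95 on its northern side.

OJ96

Latitude square 5; +1 → 6.
The longitude characters are unchanged.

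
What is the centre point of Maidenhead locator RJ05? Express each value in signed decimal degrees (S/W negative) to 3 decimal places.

5.500, 161.000

Field R=17, J=9: +17·20° lon, +9·10° lat → SW at lon 160°, lat 0°.
Square 0, 5: +0·2° lon, +5·1° lat → SW at lon 160°, lat 5°.
Cell spans 2° lon × 1° lat. Centre is SW corner plus half of each.
latitude 5.500, longitude 161.000.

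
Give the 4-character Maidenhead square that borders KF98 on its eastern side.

LF08

Longitude square 9; +1 → 10, wraps to 0, carry into field.
Longitude field K = 10; +1 → 11 = L.
The latitude characters are unchanged.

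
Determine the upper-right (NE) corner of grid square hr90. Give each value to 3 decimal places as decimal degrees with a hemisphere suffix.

Field H=7, R=17: +7·20° lon, +17·10° lat → SW at lon -40°, lat 80°.
Square 9, 0: +9·2° lon, +0·1° lat → SW at lon -22°, lat 80°.
Cell spans 2° lon × 1° lat. NE corner is SW corner plus one full cell.
latitude 81.000° N, longitude 20.000° W.

81.000° N, 20.000° W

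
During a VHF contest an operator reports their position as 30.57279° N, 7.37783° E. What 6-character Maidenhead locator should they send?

JM30qn

Add 180° to longitude and 90° to latitude: 187.3778, 120.5728.
Field: lon ⌊187.3778/20⌋ = 9 → J; lat ⌊120.5728/10⌋ = 12 → M.
Square: lon ⌊7.3778/2⌋ = 3; lat ⌊0.5728/1⌋ = 0.
Subsquare: lon ⌊1.3778/0.0833333⌋ = 16 → q; lat ⌊0.5728/0.0416667⌋ = 13 → n.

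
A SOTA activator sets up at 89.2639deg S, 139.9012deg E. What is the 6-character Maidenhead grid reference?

Shift to the Maidenhead origin (180°W, 90°S): lon 319.9012, lat 0.7361.
Field: 319.9012/20 → 15 → P, 0.7361/10 → 0 → A; chars PA.
Square: 19.9012/2 → 9, 0.7361/1 → 0; chars 90.
Subsquare: 1.9012/0.0833333 → 22 → w, 0.7361/0.0416667 → 17 → r; chars wr.

PA90wr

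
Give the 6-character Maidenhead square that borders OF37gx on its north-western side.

Longitude subsquare g = 6; −1 → 5 = f.
Latitude subsquare x = 23; +1 → 24, wraps to 0 = a, carry into square.
Latitude square 7; +1 → 8.

OF38fa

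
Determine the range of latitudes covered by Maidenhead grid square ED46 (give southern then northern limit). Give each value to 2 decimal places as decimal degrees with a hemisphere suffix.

Field E=4, D=3: +4·20° lon, +3·10° lat → SW at lon -100°, lat -60°.
Square 4, 6: +4·2° lon, +6·1° lat → SW at lon -92°, lat -54°.
Cell spans 2° lon × 1° lat.
south 54.00° S, north 53.00° S.

54.00° S, 53.00° S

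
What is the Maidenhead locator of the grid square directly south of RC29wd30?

Latitude extended square 0; −1 → -1, wraps to 9, carry into subsquare.
Latitude subsquare d = 3; −1 → 2 = c.
The longitude characters are unchanged.

RC29wc39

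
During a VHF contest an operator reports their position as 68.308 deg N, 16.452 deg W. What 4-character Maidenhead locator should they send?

Offset from 180°W / 90°S: lon 163.55°, lat 158.31°.
Field: 163.55/20 → 8 → I, 158.31/10 → 15 → P; chars IP.
Square: 3.55/2 → 1, 8.31/1 → 8; chars 18.

IP18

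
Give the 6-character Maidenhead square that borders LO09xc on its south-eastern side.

LO19ab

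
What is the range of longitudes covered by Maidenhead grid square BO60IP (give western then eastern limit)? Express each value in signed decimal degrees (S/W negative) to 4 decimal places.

Field B=1, O=14: +1·20° lon, +14·10° lat → SW at lon -160°, lat 50°.
Square 6, 0: +6·2° lon, +0·1° lat → SW at lon -148°, lat 50°.
Subsquare i=8, p=15: +8·0.0833333° lon, +15·0.0416667° lat → SW at lon -147.333°, lat 50.625°.
Cell spans 0.0833333° lon × 0.0416667° lat.
west -147.3333, east -147.2500.

-147.3333, -147.2500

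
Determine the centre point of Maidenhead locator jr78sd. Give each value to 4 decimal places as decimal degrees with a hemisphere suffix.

88.1458° N, 15.5417° E

Field J=9, R=17: +9·20° lon, +17·10° lat → SW at lon 0°, lat 80°.
Square 7, 8: +7·2° lon, +8·1° lat → SW at lon 14°, lat 88°.
Subsquare s=18, d=3: +18·0.0833333° lon, +3·0.0416667° lat → SW at lon 15.5°, lat 88.125°.
Cell spans 0.0833333° lon × 0.0416667° lat. Centre is SW corner plus half of each.
latitude 88.1458° N, longitude 15.5417° E.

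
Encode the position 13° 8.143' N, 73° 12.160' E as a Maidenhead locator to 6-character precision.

MK63od

Shift to the Maidenhead origin (180°W, 90°S): lon 253.2027, lat 103.1357.
Field: lon ⌊253.2027/20⌋ = 12 → M; lat ⌊103.1357/10⌋ = 10 → K.
Square: lon ⌊13.2027/2⌋ = 6; lat ⌊3.1357/1⌋ = 3.
Subsquare: lon ⌊1.2027/0.0833333⌋ = 14 → o; lat ⌊0.1357/0.0416667⌋ = 3 → d.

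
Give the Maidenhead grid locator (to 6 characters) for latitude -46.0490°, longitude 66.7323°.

ME33iw

Offset from 180°W / 90°S: lon 246.7323°, lat 43.9510°.
Field (20°×10°, letters A–R): lon ⌊246.7323/20⌋ = 12 → M; lat ⌊43.9510/10⌋ = 4 → E.
Square (2°×1°, digits 0–9): lon ⌊6.7323/2⌋ = 3; lat ⌊3.9510/1⌋ = 3.
Subsquare (5′×2.5′, letters a–x): lon ⌊0.7323/0.0833333⌋ = 8 → i; lat ⌊0.9510/0.0416667⌋ = 22 → w.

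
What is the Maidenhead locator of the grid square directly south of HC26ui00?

HC26uh09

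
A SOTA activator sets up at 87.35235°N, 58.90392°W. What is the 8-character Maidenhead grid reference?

GR07ni14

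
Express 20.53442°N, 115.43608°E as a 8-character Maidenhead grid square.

OL70rm28

Add 180° to longitude and 90° to latitude: 295.43608, 110.53442.
Field: lon ⌊295.43608/20⌋ = 14 → O; lat ⌊110.53442/10⌋ = 11 → L.
Square: lon ⌊15.43608/2⌋ = 7; lat ⌊0.53442/1⌋ = 0.
Subsquare: lon ⌊1.43608/0.0833333⌋ = 17 → r; lat ⌊0.53442/0.0416667⌋ = 12 → m.
Extended square: lon ⌊0.01941/0.00833333⌋ = 2; lat ⌊0.03442/0.00416667⌋ = 8.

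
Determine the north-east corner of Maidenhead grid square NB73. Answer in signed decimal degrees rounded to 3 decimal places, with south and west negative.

Field N=13, B=1: +13·20° lon, +1·10° lat → SW at lon 80°, lat -80°.
Square 7, 3: +7·2° lon, +3·1° lat → SW at lon 94°, lat -77°.
Cell spans 2° lon × 1° lat. NE corner is SW corner plus one full cell.
latitude -76.000, longitude 96.000.

-76.000, 96.000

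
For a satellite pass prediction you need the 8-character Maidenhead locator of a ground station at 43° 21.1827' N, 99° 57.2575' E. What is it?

Add 180° to longitude and 90° to latitude: 279.95429, 133.35305.
Field: lon ⌊279.95429/20⌋ = 13 → N; lat ⌊133.35305/10⌋ = 13 → N.
Square: lon ⌊19.95429/2⌋ = 9; lat ⌊3.35305/1⌋ = 3.
Subsquare: lon ⌊1.95429/0.0833333⌋ = 23 → x; lat ⌊0.35305/0.0416667⌋ = 8 → i.
Extended square: lon ⌊0.03763/0.00833333⌋ = 4; lat ⌊0.01971/0.00416667⌋ = 4.

NN93xi44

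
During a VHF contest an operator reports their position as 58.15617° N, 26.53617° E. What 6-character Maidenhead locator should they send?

Shift to the Maidenhead origin (180°W, 90°S): lon 206.5362, lat 148.1562.
Field: lon ⌊206.5362/20⌋ = 10 → K; lat ⌊148.1562/10⌋ = 14 → O.
Square: lon ⌊6.5362/2⌋ = 3; lat ⌊8.1562/1⌋ = 8.
Subsquare: lon ⌊0.5362/0.0833333⌋ = 6 → g; lat ⌊0.1562/0.0416667⌋ = 3 → d.

KO38gd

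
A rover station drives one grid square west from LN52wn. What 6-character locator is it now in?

LN52vn

Longitude subsquare w = 22; −1 → 21 = v.
The latitude characters are unchanged.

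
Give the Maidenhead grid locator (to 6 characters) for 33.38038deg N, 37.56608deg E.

Add 180° to longitude and 90° to latitude: 217.5661, 123.3804.
Field: lon ⌊217.5661/20⌋ = 10 → K; lat ⌊123.3804/10⌋ = 12 → M.
Square: lon ⌊17.5661/2⌋ = 8; lat ⌊3.3804/1⌋ = 3.
Subsquare: lon ⌊1.5661/0.0833333⌋ = 18 → s; lat ⌊0.3804/0.0416667⌋ = 9 → j.

KM83sj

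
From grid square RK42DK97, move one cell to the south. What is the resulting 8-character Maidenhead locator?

Latitude extended square 7; −1 → 6.
The longitude characters are unchanged.

RK42dk96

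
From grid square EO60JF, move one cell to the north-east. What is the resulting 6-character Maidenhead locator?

Longitude subsquare j = 9; +1 → 10 = k.
Latitude subsquare f = 5; +1 → 6 = g.

EO60kg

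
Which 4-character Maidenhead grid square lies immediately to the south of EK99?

EK98

Latitude square 9; −1 → 8.
The longitude characters are unchanged.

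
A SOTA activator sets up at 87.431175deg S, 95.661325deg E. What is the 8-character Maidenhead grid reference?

NA72tn96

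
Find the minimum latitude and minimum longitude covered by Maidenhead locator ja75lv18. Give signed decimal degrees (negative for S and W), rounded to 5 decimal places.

-84.09167, 14.92500

Field J=9, A=0: +9·20° lon, +0·10° lat → SW at lon 0°, lat -90°.
Square 7, 5: +7·2° lon, +5·1° lat → SW at lon 14°, lat -85°.
Subsquare l=11, v=21: +11·0.0833333° lon, +21·0.0416667° lat → SW at lon 14.9167°, lat -84.125°.
Extended square 1, 8: +1·0.00833333° lon, +8·0.00416667° lat → SW at lon 14.925°, lat -84.0917°.
latitude -84.09167, longitude 14.92500.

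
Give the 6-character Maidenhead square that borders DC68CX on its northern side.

Latitude subsquare x = 23; +1 → 24, wraps to 0 = a, carry into square.
Latitude square 8; +1 → 9.
The longitude characters are unchanged.

DC69ca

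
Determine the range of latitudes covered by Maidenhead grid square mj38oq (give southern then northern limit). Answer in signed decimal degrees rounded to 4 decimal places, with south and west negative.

Field M=12, J=9: +12·20° lon, +9·10° lat → SW at lon 60°, lat 0°.
Square 3, 8: +3·2° lon, +8·1° lat → SW at lon 66°, lat 8°.
Subsquare o=14, q=16: +14·0.0833333° lon, +16·0.0416667° lat → SW at lon 67.1667°, lat 8.66667°.
Cell spans 0.0833333° lon × 0.0416667° lat.
south 8.6667, north 8.7083.

8.6667, 8.7083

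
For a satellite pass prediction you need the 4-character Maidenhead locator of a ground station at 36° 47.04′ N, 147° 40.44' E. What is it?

Offset from 180°W / 90°S: lon 327.67°, lat 126.78°.
Field: lon ⌊327.67/20⌋ = 16 → Q; lat ⌊126.78/10⌋ = 12 → M.
Square: lon ⌊7.67/2⌋ = 3; lat ⌊6.78/1⌋ = 6.

QM36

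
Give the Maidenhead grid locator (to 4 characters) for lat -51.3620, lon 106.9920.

OD38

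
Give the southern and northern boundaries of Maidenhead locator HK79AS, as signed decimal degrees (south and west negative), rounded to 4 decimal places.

Field H=7, K=10: +7·20° lon, +10·10° lat → SW at lon -40°, lat 10°.
Square 7, 9: +7·2° lon, +9·1° lat → SW at lon -26°, lat 19°.
Subsquare a=0, s=18: +0·0.0833333° lon, +18·0.0416667° lat → SW at lon -26°, lat 19.75°.
Cell spans 0.0833333° lon × 0.0416667° lat.
south 19.7500, north 19.7917.

19.7500, 19.7917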